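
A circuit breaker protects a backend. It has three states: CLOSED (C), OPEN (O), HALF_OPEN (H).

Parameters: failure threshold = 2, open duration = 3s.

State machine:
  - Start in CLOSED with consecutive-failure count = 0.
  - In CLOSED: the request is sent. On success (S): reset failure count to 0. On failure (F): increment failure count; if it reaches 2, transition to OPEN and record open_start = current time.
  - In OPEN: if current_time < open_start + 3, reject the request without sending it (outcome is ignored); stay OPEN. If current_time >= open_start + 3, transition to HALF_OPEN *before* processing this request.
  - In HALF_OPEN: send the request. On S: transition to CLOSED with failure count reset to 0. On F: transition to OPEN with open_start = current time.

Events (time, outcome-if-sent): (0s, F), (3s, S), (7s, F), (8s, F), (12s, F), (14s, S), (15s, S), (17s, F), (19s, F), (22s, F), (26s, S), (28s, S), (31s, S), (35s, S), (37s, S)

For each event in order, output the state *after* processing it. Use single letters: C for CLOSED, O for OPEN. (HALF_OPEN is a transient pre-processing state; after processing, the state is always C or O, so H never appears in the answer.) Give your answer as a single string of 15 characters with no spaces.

Answer: CCCOOOCCOOCCCCC

Derivation:
State after each event:
  event#1 t=0s outcome=F: state=CLOSED
  event#2 t=3s outcome=S: state=CLOSED
  event#3 t=7s outcome=F: state=CLOSED
  event#4 t=8s outcome=F: state=OPEN
  event#5 t=12s outcome=F: state=OPEN
  event#6 t=14s outcome=S: state=OPEN
  event#7 t=15s outcome=S: state=CLOSED
  event#8 t=17s outcome=F: state=CLOSED
  event#9 t=19s outcome=F: state=OPEN
  event#10 t=22s outcome=F: state=OPEN
  event#11 t=26s outcome=S: state=CLOSED
  event#12 t=28s outcome=S: state=CLOSED
  event#13 t=31s outcome=S: state=CLOSED
  event#14 t=35s outcome=S: state=CLOSED
  event#15 t=37s outcome=S: state=CLOSED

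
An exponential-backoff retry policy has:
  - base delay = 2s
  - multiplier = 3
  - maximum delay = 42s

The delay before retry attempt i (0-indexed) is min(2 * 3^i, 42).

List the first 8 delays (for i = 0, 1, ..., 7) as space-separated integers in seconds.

Computing each delay:
  i=0: min(2*3^0, 42) = 2
  i=1: min(2*3^1, 42) = 6
  i=2: min(2*3^2, 42) = 18
  i=3: min(2*3^3, 42) = 42
  i=4: min(2*3^4, 42) = 42
  i=5: min(2*3^5, 42) = 42
  i=6: min(2*3^6, 42) = 42
  i=7: min(2*3^7, 42) = 42

Answer: 2 6 18 42 42 42 42 42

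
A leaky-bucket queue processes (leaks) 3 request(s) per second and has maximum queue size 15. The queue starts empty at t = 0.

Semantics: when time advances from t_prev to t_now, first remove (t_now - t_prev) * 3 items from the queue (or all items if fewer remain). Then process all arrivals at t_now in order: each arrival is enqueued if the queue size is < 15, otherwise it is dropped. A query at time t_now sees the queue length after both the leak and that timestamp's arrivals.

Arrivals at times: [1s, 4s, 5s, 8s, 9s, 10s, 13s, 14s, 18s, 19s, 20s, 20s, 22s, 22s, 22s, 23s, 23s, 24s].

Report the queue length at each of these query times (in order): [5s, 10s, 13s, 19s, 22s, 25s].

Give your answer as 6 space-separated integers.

Answer: 1 1 1 1 3 0

Derivation:
Queue lengths at query times:
  query t=5s: backlog = 1
  query t=10s: backlog = 1
  query t=13s: backlog = 1
  query t=19s: backlog = 1
  query t=22s: backlog = 3
  query t=25s: backlog = 0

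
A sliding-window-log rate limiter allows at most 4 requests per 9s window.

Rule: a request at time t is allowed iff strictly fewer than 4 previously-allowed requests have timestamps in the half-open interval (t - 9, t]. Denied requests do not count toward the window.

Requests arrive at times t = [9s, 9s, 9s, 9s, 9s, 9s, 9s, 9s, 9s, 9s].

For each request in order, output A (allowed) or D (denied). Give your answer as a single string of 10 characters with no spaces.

Answer: AAAADDDDDD

Derivation:
Tracking allowed requests in the window:
  req#1 t=9s: ALLOW
  req#2 t=9s: ALLOW
  req#3 t=9s: ALLOW
  req#4 t=9s: ALLOW
  req#5 t=9s: DENY
  req#6 t=9s: DENY
  req#7 t=9s: DENY
  req#8 t=9s: DENY
  req#9 t=9s: DENY
  req#10 t=9s: DENY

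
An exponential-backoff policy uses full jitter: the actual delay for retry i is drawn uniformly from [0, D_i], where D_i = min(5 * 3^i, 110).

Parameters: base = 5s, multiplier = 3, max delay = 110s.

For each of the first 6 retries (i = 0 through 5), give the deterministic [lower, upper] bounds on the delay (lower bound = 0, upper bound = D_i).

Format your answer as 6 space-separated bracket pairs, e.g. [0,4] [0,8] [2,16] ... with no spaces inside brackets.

Computing bounds per retry:
  i=0: D_i=min(5*3^0,110)=5, bounds=[0,5]
  i=1: D_i=min(5*3^1,110)=15, bounds=[0,15]
  i=2: D_i=min(5*3^2,110)=45, bounds=[0,45]
  i=3: D_i=min(5*3^3,110)=110, bounds=[0,110]
  i=4: D_i=min(5*3^4,110)=110, bounds=[0,110]
  i=5: D_i=min(5*3^5,110)=110, bounds=[0,110]

Answer: [0,5] [0,15] [0,45] [0,110] [0,110] [0,110]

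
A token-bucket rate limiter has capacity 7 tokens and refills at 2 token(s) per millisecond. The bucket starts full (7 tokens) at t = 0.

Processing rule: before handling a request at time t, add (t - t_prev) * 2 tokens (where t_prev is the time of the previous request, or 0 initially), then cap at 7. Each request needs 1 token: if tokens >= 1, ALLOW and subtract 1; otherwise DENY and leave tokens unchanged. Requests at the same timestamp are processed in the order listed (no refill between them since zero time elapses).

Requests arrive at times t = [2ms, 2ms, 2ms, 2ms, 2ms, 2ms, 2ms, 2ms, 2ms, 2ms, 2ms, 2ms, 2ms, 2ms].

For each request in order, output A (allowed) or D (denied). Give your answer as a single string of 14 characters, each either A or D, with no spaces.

Simulating step by step:
  req#1 t=2ms: ALLOW
  req#2 t=2ms: ALLOW
  req#3 t=2ms: ALLOW
  req#4 t=2ms: ALLOW
  req#5 t=2ms: ALLOW
  req#6 t=2ms: ALLOW
  req#7 t=2ms: ALLOW
  req#8 t=2ms: DENY
  req#9 t=2ms: DENY
  req#10 t=2ms: DENY
  req#11 t=2ms: DENY
  req#12 t=2ms: DENY
  req#13 t=2ms: DENY
  req#14 t=2ms: DENY

Answer: AAAAAAADDDDDDD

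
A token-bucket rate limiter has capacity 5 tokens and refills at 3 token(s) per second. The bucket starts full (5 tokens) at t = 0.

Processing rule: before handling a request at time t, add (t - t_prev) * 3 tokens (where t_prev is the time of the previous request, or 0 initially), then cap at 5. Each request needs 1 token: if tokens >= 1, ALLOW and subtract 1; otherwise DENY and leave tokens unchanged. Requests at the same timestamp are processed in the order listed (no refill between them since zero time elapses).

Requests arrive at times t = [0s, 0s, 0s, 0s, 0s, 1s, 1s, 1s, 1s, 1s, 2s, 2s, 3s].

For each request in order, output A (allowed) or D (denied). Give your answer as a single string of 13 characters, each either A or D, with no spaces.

Simulating step by step:
  req#1 t=0s: ALLOW
  req#2 t=0s: ALLOW
  req#3 t=0s: ALLOW
  req#4 t=0s: ALLOW
  req#5 t=0s: ALLOW
  req#6 t=1s: ALLOW
  req#7 t=1s: ALLOW
  req#8 t=1s: ALLOW
  req#9 t=1s: DENY
  req#10 t=1s: DENY
  req#11 t=2s: ALLOW
  req#12 t=2s: ALLOW
  req#13 t=3s: ALLOW

Answer: AAAAAAAADDAAA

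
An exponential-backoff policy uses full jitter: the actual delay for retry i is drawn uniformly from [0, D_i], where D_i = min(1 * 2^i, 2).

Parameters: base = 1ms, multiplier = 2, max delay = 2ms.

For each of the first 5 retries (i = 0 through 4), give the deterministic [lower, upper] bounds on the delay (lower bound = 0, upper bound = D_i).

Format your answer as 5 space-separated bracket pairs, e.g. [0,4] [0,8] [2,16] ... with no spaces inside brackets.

Computing bounds per retry:
  i=0: D_i=min(1*2^0,2)=1, bounds=[0,1]
  i=1: D_i=min(1*2^1,2)=2, bounds=[0,2]
  i=2: D_i=min(1*2^2,2)=2, bounds=[0,2]
  i=3: D_i=min(1*2^3,2)=2, bounds=[0,2]
  i=4: D_i=min(1*2^4,2)=2, bounds=[0,2]

Answer: [0,1] [0,2] [0,2] [0,2] [0,2]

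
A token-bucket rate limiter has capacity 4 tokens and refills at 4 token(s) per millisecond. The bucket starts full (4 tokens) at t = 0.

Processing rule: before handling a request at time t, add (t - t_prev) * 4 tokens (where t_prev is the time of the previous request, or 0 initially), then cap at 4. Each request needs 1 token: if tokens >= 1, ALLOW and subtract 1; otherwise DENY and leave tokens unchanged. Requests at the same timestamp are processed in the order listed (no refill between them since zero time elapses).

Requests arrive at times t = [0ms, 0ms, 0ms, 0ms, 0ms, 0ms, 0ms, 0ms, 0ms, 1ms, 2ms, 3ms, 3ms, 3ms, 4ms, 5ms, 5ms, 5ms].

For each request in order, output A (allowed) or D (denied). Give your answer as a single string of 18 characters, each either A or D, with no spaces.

Answer: AAAADDDDDAAAAAAAAA

Derivation:
Simulating step by step:
  req#1 t=0ms: ALLOW
  req#2 t=0ms: ALLOW
  req#3 t=0ms: ALLOW
  req#4 t=0ms: ALLOW
  req#5 t=0ms: DENY
  req#6 t=0ms: DENY
  req#7 t=0ms: DENY
  req#8 t=0ms: DENY
  req#9 t=0ms: DENY
  req#10 t=1ms: ALLOW
  req#11 t=2ms: ALLOW
  req#12 t=3ms: ALLOW
  req#13 t=3ms: ALLOW
  req#14 t=3ms: ALLOW
  req#15 t=4ms: ALLOW
  req#16 t=5ms: ALLOW
  req#17 t=5ms: ALLOW
  req#18 t=5ms: ALLOW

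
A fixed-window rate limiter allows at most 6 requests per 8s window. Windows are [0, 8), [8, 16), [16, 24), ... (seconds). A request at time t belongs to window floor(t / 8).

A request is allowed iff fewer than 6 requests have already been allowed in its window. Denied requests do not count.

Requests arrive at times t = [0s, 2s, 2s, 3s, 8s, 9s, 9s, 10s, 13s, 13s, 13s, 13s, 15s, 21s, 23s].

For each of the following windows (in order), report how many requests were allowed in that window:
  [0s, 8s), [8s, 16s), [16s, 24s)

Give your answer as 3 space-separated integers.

Answer: 4 6 2

Derivation:
Processing requests:
  req#1 t=0s (window 0): ALLOW
  req#2 t=2s (window 0): ALLOW
  req#3 t=2s (window 0): ALLOW
  req#4 t=3s (window 0): ALLOW
  req#5 t=8s (window 1): ALLOW
  req#6 t=9s (window 1): ALLOW
  req#7 t=9s (window 1): ALLOW
  req#8 t=10s (window 1): ALLOW
  req#9 t=13s (window 1): ALLOW
  req#10 t=13s (window 1): ALLOW
  req#11 t=13s (window 1): DENY
  req#12 t=13s (window 1): DENY
  req#13 t=15s (window 1): DENY
  req#14 t=21s (window 2): ALLOW
  req#15 t=23s (window 2): ALLOW

Allowed counts by window: 4 6 2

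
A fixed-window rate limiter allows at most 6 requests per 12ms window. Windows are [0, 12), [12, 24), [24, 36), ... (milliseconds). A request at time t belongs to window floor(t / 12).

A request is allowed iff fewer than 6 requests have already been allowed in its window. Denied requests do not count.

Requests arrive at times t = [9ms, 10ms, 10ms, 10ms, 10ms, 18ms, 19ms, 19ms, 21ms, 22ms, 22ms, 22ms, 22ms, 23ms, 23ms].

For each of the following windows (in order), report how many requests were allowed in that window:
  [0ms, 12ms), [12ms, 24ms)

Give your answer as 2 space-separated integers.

Answer: 5 6

Derivation:
Processing requests:
  req#1 t=9ms (window 0): ALLOW
  req#2 t=10ms (window 0): ALLOW
  req#3 t=10ms (window 0): ALLOW
  req#4 t=10ms (window 0): ALLOW
  req#5 t=10ms (window 0): ALLOW
  req#6 t=18ms (window 1): ALLOW
  req#7 t=19ms (window 1): ALLOW
  req#8 t=19ms (window 1): ALLOW
  req#9 t=21ms (window 1): ALLOW
  req#10 t=22ms (window 1): ALLOW
  req#11 t=22ms (window 1): ALLOW
  req#12 t=22ms (window 1): DENY
  req#13 t=22ms (window 1): DENY
  req#14 t=23ms (window 1): DENY
  req#15 t=23ms (window 1): DENY

Allowed counts by window: 5 6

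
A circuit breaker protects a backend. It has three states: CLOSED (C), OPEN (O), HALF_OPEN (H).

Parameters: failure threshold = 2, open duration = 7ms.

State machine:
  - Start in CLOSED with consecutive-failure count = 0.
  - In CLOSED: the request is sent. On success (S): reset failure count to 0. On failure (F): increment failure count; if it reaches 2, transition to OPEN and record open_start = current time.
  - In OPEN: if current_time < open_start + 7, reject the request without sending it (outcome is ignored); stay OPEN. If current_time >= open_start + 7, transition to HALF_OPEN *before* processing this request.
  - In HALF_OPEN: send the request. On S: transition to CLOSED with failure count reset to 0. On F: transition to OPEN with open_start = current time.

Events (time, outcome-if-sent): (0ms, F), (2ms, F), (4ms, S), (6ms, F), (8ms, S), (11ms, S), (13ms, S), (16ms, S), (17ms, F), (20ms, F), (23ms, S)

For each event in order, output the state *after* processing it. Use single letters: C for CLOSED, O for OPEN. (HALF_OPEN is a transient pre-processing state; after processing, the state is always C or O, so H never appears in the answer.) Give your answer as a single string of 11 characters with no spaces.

Answer: COOOOCCCCOO

Derivation:
State after each event:
  event#1 t=0ms outcome=F: state=CLOSED
  event#2 t=2ms outcome=F: state=OPEN
  event#3 t=4ms outcome=S: state=OPEN
  event#4 t=6ms outcome=F: state=OPEN
  event#5 t=8ms outcome=S: state=OPEN
  event#6 t=11ms outcome=S: state=CLOSED
  event#7 t=13ms outcome=S: state=CLOSED
  event#8 t=16ms outcome=S: state=CLOSED
  event#9 t=17ms outcome=F: state=CLOSED
  event#10 t=20ms outcome=F: state=OPEN
  event#11 t=23ms outcome=S: state=OPEN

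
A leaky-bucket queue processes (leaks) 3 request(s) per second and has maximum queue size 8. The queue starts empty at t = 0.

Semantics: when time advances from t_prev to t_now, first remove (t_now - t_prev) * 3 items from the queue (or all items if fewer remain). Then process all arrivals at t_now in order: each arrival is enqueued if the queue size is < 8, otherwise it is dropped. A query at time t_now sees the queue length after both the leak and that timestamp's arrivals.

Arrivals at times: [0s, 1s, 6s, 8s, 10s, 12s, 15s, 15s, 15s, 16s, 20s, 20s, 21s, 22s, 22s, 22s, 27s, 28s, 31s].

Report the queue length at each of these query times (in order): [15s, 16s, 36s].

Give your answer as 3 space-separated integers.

Answer: 3 1 0

Derivation:
Queue lengths at query times:
  query t=15s: backlog = 3
  query t=16s: backlog = 1
  query t=36s: backlog = 0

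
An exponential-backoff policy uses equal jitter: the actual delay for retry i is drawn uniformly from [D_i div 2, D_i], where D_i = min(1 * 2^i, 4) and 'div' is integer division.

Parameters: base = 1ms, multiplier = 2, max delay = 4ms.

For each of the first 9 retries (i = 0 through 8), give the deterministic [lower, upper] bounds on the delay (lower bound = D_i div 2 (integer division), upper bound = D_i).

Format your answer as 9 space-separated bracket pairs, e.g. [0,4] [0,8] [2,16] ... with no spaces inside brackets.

Computing bounds per retry:
  i=0: D_i=min(1*2^0,4)=1, bounds=[0,1]
  i=1: D_i=min(1*2^1,4)=2, bounds=[1,2]
  i=2: D_i=min(1*2^2,4)=4, bounds=[2,4]
  i=3: D_i=min(1*2^3,4)=4, bounds=[2,4]
  i=4: D_i=min(1*2^4,4)=4, bounds=[2,4]
  i=5: D_i=min(1*2^5,4)=4, bounds=[2,4]
  i=6: D_i=min(1*2^6,4)=4, bounds=[2,4]
  i=7: D_i=min(1*2^7,4)=4, bounds=[2,4]
  i=8: D_i=min(1*2^8,4)=4, bounds=[2,4]

Answer: [0,1] [1,2] [2,4] [2,4] [2,4] [2,4] [2,4] [2,4] [2,4]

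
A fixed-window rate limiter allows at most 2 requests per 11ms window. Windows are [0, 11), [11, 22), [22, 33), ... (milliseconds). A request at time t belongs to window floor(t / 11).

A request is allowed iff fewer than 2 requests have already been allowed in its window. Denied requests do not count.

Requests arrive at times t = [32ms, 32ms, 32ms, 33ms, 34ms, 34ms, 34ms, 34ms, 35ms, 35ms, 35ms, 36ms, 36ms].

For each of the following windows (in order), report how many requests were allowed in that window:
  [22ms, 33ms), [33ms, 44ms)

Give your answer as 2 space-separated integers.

Answer: 2 2

Derivation:
Processing requests:
  req#1 t=32ms (window 2): ALLOW
  req#2 t=32ms (window 2): ALLOW
  req#3 t=32ms (window 2): DENY
  req#4 t=33ms (window 3): ALLOW
  req#5 t=34ms (window 3): ALLOW
  req#6 t=34ms (window 3): DENY
  req#7 t=34ms (window 3): DENY
  req#8 t=34ms (window 3): DENY
  req#9 t=35ms (window 3): DENY
  req#10 t=35ms (window 3): DENY
  req#11 t=35ms (window 3): DENY
  req#12 t=36ms (window 3): DENY
  req#13 t=36ms (window 3): DENY

Allowed counts by window: 2 2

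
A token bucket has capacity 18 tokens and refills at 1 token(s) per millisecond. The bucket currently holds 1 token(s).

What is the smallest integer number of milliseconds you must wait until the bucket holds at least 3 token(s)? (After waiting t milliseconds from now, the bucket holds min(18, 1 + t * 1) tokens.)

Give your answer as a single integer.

Answer: 2

Derivation:
Need 1 + t * 1 >= 3, so t >= 2/1.
Smallest integer t = ceil(2/1) = 2.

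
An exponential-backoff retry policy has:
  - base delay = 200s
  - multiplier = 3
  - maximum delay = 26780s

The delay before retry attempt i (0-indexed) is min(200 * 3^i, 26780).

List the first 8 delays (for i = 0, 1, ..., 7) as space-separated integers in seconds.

Answer: 200 600 1800 5400 16200 26780 26780 26780

Derivation:
Computing each delay:
  i=0: min(200*3^0, 26780) = 200
  i=1: min(200*3^1, 26780) = 600
  i=2: min(200*3^2, 26780) = 1800
  i=3: min(200*3^3, 26780) = 5400
  i=4: min(200*3^4, 26780) = 16200
  i=5: min(200*3^5, 26780) = 26780
  i=6: min(200*3^6, 26780) = 26780
  i=7: min(200*3^7, 26780) = 26780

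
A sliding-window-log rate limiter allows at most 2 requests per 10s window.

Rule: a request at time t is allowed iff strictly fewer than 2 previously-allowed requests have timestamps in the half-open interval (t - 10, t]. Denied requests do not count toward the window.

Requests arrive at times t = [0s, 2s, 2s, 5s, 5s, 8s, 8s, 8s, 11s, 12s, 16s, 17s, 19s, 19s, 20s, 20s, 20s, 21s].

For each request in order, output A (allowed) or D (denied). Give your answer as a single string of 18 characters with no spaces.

Answer: AADDDDDDAADDDDDDDA

Derivation:
Tracking allowed requests in the window:
  req#1 t=0s: ALLOW
  req#2 t=2s: ALLOW
  req#3 t=2s: DENY
  req#4 t=5s: DENY
  req#5 t=5s: DENY
  req#6 t=8s: DENY
  req#7 t=8s: DENY
  req#8 t=8s: DENY
  req#9 t=11s: ALLOW
  req#10 t=12s: ALLOW
  req#11 t=16s: DENY
  req#12 t=17s: DENY
  req#13 t=19s: DENY
  req#14 t=19s: DENY
  req#15 t=20s: DENY
  req#16 t=20s: DENY
  req#17 t=20s: DENY
  req#18 t=21s: ALLOW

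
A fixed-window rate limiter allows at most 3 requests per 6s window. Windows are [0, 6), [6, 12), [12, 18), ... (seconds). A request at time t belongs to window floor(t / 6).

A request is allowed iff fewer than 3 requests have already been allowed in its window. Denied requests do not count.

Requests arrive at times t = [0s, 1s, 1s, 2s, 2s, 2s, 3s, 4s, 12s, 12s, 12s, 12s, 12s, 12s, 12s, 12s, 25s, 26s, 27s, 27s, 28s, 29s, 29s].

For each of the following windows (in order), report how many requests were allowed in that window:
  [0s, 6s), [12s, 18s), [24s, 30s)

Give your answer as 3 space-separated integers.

Answer: 3 3 3

Derivation:
Processing requests:
  req#1 t=0s (window 0): ALLOW
  req#2 t=1s (window 0): ALLOW
  req#3 t=1s (window 0): ALLOW
  req#4 t=2s (window 0): DENY
  req#5 t=2s (window 0): DENY
  req#6 t=2s (window 0): DENY
  req#7 t=3s (window 0): DENY
  req#8 t=4s (window 0): DENY
  req#9 t=12s (window 2): ALLOW
  req#10 t=12s (window 2): ALLOW
  req#11 t=12s (window 2): ALLOW
  req#12 t=12s (window 2): DENY
  req#13 t=12s (window 2): DENY
  req#14 t=12s (window 2): DENY
  req#15 t=12s (window 2): DENY
  req#16 t=12s (window 2): DENY
  req#17 t=25s (window 4): ALLOW
  req#18 t=26s (window 4): ALLOW
  req#19 t=27s (window 4): ALLOW
  req#20 t=27s (window 4): DENY
  req#21 t=28s (window 4): DENY
  req#22 t=29s (window 4): DENY
  req#23 t=29s (window 4): DENY

Allowed counts by window: 3 3 3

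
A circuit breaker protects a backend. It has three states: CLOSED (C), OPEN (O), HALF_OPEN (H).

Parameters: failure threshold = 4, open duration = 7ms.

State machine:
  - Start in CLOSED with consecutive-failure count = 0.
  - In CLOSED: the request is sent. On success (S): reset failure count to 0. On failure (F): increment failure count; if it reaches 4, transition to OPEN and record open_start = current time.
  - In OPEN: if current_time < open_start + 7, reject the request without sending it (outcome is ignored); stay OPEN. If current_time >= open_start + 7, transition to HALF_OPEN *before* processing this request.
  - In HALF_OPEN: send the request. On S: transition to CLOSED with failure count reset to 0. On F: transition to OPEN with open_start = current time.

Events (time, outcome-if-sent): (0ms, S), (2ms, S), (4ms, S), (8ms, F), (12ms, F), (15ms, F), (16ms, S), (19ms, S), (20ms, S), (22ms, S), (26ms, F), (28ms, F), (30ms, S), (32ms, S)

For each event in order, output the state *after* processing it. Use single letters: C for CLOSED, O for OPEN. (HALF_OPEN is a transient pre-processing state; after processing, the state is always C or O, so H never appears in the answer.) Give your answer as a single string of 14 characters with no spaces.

Answer: CCCCCCCCCCCCCC

Derivation:
State after each event:
  event#1 t=0ms outcome=S: state=CLOSED
  event#2 t=2ms outcome=S: state=CLOSED
  event#3 t=4ms outcome=S: state=CLOSED
  event#4 t=8ms outcome=F: state=CLOSED
  event#5 t=12ms outcome=F: state=CLOSED
  event#6 t=15ms outcome=F: state=CLOSED
  event#7 t=16ms outcome=S: state=CLOSED
  event#8 t=19ms outcome=S: state=CLOSED
  event#9 t=20ms outcome=S: state=CLOSED
  event#10 t=22ms outcome=S: state=CLOSED
  event#11 t=26ms outcome=F: state=CLOSED
  event#12 t=28ms outcome=F: state=CLOSED
  event#13 t=30ms outcome=S: state=CLOSED
  event#14 t=32ms outcome=S: state=CLOSED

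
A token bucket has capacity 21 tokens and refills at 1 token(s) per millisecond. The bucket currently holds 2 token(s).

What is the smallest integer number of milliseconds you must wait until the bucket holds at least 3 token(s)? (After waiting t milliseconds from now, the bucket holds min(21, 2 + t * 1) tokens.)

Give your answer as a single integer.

Answer: 1

Derivation:
Need 2 + t * 1 >= 3, so t >= 1/1.
Smallest integer t = ceil(1/1) = 1.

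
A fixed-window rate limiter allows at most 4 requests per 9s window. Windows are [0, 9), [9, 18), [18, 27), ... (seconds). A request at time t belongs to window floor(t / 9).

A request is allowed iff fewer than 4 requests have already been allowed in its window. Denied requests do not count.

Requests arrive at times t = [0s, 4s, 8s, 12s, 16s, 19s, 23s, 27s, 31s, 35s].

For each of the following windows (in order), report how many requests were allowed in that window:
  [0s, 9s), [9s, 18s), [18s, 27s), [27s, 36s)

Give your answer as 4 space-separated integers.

Answer: 3 2 2 3

Derivation:
Processing requests:
  req#1 t=0s (window 0): ALLOW
  req#2 t=4s (window 0): ALLOW
  req#3 t=8s (window 0): ALLOW
  req#4 t=12s (window 1): ALLOW
  req#5 t=16s (window 1): ALLOW
  req#6 t=19s (window 2): ALLOW
  req#7 t=23s (window 2): ALLOW
  req#8 t=27s (window 3): ALLOW
  req#9 t=31s (window 3): ALLOW
  req#10 t=35s (window 3): ALLOW

Allowed counts by window: 3 2 2 3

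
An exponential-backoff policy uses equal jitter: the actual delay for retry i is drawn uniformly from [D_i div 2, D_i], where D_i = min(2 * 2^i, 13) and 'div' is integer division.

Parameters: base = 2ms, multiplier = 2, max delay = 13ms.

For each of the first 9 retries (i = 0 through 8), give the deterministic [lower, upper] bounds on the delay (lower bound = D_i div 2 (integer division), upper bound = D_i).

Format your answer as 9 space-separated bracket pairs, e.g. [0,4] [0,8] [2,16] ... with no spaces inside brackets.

Answer: [1,2] [2,4] [4,8] [6,13] [6,13] [6,13] [6,13] [6,13] [6,13]

Derivation:
Computing bounds per retry:
  i=0: D_i=min(2*2^0,13)=2, bounds=[1,2]
  i=1: D_i=min(2*2^1,13)=4, bounds=[2,4]
  i=2: D_i=min(2*2^2,13)=8, bounds=[4,8]
  i=3: D_i=min(2*2^3,13)=13, bounds=[6,13]
  i=4: D_i=min(2*2^4,13)=13, bounds=[6,13]
  i=5: D_i=min(2*2^5,13)=13, bounds=[6,13]
  i=6: D_i=min(2*2^6,13)=13, bounds=[6,13]
  i=7: D_i=min(2*2^7,13)=13, bounds=[6,13]
  i=8: D_i=min(2*2^8,13)=13, bounds=[6,13]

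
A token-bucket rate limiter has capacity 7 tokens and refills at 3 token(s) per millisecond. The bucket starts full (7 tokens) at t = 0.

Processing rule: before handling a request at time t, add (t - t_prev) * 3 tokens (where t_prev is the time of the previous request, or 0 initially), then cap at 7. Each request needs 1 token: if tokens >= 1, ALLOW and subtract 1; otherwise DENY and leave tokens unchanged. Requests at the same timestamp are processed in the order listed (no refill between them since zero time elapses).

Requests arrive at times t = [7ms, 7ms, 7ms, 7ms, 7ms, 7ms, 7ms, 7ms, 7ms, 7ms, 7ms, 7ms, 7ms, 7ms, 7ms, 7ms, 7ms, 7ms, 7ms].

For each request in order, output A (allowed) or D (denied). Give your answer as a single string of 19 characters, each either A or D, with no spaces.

Simulating step by step:
  req#1 t=7ms: ALLOW
  req#2 t=7ms: ALLOW
  req#3 t=7ms: ALLOW
  req#4 t=7ms: ALLOW
  req#5 t=7ms: ALLOW
  req#6 t=7ms: ALLOW
  req#7 t=7ms: ALLOW
  req#8 t=7ms: DENY
  req#9 t=7ms: DENY
  req#10 t=7ms: DENY
  req#11 t=7ms: DENY
  req#12 t=7ms: DENY
  req#13 t=7ms: DENY
  req#14 t=7ms: DENY
  req#15 t=7ms: DENY
  req#16 t=7ms: DENY
  req#17 t=7ms: DENY
  req#18 t=7ms: DENY
  req#19 t=7ms: DENY

Answer: AAAAAAADDDDDDDDDDDD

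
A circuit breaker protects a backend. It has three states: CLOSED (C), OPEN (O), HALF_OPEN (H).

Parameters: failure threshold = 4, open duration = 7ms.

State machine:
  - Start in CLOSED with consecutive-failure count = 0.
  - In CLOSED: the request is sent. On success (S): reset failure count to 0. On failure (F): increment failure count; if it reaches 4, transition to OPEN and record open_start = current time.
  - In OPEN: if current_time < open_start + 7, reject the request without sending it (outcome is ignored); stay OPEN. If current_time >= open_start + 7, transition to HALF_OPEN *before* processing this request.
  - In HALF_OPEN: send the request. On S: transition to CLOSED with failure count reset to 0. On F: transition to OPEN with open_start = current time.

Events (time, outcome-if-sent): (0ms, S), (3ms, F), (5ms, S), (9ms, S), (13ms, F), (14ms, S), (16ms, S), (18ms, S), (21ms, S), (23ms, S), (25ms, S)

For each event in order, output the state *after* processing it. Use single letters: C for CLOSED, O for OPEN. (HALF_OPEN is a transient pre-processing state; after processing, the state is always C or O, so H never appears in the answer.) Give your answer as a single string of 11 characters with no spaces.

State after each event:
  event#1 t=0ms outcome=S: state=CLOSED
  event#2 t=3ms outcome=F: state=CLOSED
  event#3 t=5ms outcome=S: state=CLOSED
  event#4 t=9ms outcome=S: state=CLOSED
  event#5 t=13ms outcome=F: state=CLOSED
  event#6 t=14ms outcome=S: state=CLOSED
  event#7 t=16ms outcome=S: state=CLOSED
  event#8 t=18ms outcome=S: state=CLOSED
  event#9 t=21ms outcome=S: state=CLOSED
  event#10 t=23ms outcome=S: state=CLOSED
  event#11 t=25ms outcome=S: state=CLOSED

Answer: CCCCCCCCCCC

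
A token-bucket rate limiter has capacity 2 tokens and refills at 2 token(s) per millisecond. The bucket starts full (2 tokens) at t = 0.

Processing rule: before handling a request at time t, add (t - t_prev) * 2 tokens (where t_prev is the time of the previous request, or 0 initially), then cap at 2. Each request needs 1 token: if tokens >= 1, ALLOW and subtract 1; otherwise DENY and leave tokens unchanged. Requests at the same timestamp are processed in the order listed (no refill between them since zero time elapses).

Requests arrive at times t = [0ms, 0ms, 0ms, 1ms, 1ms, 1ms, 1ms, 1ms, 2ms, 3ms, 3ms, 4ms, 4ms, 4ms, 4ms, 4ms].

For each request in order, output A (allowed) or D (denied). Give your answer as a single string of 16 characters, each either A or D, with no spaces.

Answer: AADAADDDAAAAADDD

Derivation:
Simulating step by step:
  req#1 t=0ms: ALLOW
  req#2 t=0ms: ALLOW
  req#3 t=0ms: DENY
  req#4 t=1ms: ALLOW
  req#5 t=1ms: ALLOW
  req#6 t=1ms: DENY
  req#7 t=1ms: DENY
  req#8 t=1ms: DENY
  req#9 t=2ms: ALLOW
  req#10 t=3ms: ALLOW
  req#11 t=3ms: ALLOW
  req#12 t=4ms: ALLOW
  req#13 t=4ms: ALLOW
  req#14 t=4ms: DENY
  req#15 t=4ms: DENY
  req#16 t=4ms: DENY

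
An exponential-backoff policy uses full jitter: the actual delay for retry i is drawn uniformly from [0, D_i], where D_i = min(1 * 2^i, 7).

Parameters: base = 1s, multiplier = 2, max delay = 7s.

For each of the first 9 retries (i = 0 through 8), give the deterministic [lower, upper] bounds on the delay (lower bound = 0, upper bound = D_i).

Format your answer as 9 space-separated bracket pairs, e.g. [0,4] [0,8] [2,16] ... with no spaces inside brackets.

Computing bounds per retry:
  i=0: D_i=min(1*2^0,7)=1, bounds=[0,1]
  i=1: D_i=min(1*2^1,7)=2, bounds=[0,2]
  i=2: D_i=min(1*2^2,7)=4, bounds=[0,4]
  i=3: D_i=min(1*2^3,7)=7, bounds=[0,7]
  i=4: D_i=min(1*2^4,7)=7, bounds=[0,7]
  i=5: D_i=min(1*2^5,7)=7, bounds=[0,7]
  i=6: D_i=min(1*2^6,7)=7, bounds=[0,7]
  i=7: D_i=min(1*2^7,7)=7, bounds=[0,7]
  i=8: D_i=min(1*2^8,7)=7, bounds=[0,7]

Answer: [0,1] [0,2] [0,4] [0,7] [0,7] [0,7] [0,7] [0,7] [0,7]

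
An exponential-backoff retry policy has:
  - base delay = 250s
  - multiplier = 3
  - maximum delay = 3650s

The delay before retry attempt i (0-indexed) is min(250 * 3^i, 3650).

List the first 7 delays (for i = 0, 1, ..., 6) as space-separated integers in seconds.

Computing each delay:
  i=0: min(250*3^0, 3650) = 250
  i=1: min(250*3^1, 3650) = 750
  i=2: min(250*3^2, 3650) = 2250
  i=3: min(250*3^3, 3650) = 3650
  i=4: min(250*3^4, 3650) = 3650
  i=5: min(250*3^5, 3650) = 3650
  i=6: min(250*3^6, 3650) = 3650

Answer: 250 750 2250 3650 3650 3650 3650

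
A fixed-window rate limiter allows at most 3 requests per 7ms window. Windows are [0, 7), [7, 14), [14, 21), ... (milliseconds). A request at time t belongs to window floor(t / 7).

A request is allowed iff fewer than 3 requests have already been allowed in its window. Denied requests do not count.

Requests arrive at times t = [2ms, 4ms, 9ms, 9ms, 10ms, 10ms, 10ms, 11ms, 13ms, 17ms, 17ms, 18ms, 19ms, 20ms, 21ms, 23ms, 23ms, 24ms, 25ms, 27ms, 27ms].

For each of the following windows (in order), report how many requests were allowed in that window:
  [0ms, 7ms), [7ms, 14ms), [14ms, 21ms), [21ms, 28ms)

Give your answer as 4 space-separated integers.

Answer: 2 3 3 3

Derivation:
Processing requests:
  req#1 t=2ms (window 0): ALLOW
  req#2 t=4ms (window 0): ALLOW
  req#3 t=9ms (window 1): ALLOW
  req#4 t=9ms (window 1): ALLOW
  req#5 t=10ms (window 1): ALLOW
  req#6 t=10ms (window 1): DENY
  req#7 t=10ms (window 1): DENY
  req#8 t=11ms (window 1): DENY
  req#9 t=13ms (window 1): DENY
  req#10 t=17ms (window 2): ALLOW
  req#11 t=17ms (window 2): ALLOW
  req#12 t=18ms (window 2): ALLOW
  req#13 t=19ms (window 2): DENY
  req#14 t=20ms (window 2): DENY
  req#15 t=21ms (window 3): ALLOW
  req#16 t=23ms (window 3): ALLOW
  req#17 t=23ms (window 3): ALLOW
  req#18 t=24ms (window 3): DENY
  req#19 t=25ms (window 3): DENY
  req#20 t=27ms (window 3): DENY
  req#21 t=27ms (window 3): DENY

Allowed counts by window: 2 3 3 3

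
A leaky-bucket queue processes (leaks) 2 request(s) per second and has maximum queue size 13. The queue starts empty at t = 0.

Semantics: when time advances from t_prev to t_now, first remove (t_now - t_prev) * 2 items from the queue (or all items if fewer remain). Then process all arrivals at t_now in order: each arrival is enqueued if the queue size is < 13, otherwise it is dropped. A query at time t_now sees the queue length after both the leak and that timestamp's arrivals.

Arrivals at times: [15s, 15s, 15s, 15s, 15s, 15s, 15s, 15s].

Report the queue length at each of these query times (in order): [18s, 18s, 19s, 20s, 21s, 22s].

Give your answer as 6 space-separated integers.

Answer: 2 2 0 0 0 0

Derivation:
Queue lengths at query times:
  query t=18s: backlog = 2
  query t=18s: backlog = 2
  query t=19s: backlog = 0
  query t=20s: backlog = 0
  query t=21s: backlog = 0
  query t=22s: backlog = 0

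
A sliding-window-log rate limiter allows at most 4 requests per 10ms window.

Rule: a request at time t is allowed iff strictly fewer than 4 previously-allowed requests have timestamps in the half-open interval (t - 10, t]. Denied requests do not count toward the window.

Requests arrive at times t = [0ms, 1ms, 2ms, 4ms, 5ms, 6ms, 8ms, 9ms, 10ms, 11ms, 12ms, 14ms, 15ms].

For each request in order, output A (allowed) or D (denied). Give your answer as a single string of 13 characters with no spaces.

Answer: AAAADDDDAAAAD

Derivation:
Tracking allowed requests in the window:
  req#1 t=0ms: ALLOW
  req#2 t=1ms: ALLOW
  req#3 t=2ms: ALLOW
  req#4 t=4ms: ALLOW
  req#5 t=5ms: DENY
  req#6 t=6ms: DENY
  req#7 t=8ms: DENY
  req#8 t=9ms: DENY
  req#9 t=10ms: ALLOW
  req#10 t=11ms: ALLOW
  req#11 t=12ms: ALLOW
  req#12 t=14ms: ALLOW
  req#13 t=15ms: DENY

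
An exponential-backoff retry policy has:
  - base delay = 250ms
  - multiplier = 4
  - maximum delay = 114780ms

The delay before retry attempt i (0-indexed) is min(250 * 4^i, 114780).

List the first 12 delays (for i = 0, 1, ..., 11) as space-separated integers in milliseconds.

Computing each delay:
  i=0: min(250*4^0, 114780) = 250
  i=1: min(250*4^1, 114780) = 1000
  i=2: min(250*4^2, 114780) = 4000
  i=3: min(250*4^3, 114780) = 16000
  i=4: min(250*4^4, 114780) = 64000
  i=5: min(250*4^5, 114780) = 114780
  i=6: min(250*4^6, 114780) = 114780
  i=7: min(250*4^7, 114780) = 114780
  i=8: min(250*4^8, 114780) = 114780
  i=9: min(250*4^9, 114780) = 114780
  i=10: min(250*4^10, 114780) = 114780
  i=11: min(250*4^11, 114780) = 114780

Answer: 250 1000 4000 16000 64000 114780 114780 114780 114780 114780 114780 114780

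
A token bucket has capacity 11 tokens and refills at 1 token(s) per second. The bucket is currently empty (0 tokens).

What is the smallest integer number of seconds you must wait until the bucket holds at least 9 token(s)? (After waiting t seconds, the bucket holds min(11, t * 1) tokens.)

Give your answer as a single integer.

Answer: 9

Derivation:
Need t * 1 >= 9, so t >= 9/1.
Smallest integer t = ceil(9/1) = 9.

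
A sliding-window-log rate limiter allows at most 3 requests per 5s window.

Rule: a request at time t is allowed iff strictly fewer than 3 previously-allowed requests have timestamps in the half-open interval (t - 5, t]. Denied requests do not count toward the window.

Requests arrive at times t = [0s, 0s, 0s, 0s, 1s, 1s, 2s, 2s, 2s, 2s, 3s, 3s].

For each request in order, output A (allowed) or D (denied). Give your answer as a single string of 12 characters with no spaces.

Tracking allowed requests in the window:
  req#1 t=0s: ALLOW
  req#2 t=0s: ALLOW
  req#3 t=0s: ALLOW
  req#4 t=0s: DENY
  req#5 t=1s: DENY
  req#6 t=1s: DENY
  req#7 t=2s: DENY
  req#8 t=2s: DENY
  req#9 t=2s: DENY
  req#10 t=2s: DENY
  req#11 t=3s: DENY
  req#12 t=3s: DENY

Answer: AAADDDDDDDDD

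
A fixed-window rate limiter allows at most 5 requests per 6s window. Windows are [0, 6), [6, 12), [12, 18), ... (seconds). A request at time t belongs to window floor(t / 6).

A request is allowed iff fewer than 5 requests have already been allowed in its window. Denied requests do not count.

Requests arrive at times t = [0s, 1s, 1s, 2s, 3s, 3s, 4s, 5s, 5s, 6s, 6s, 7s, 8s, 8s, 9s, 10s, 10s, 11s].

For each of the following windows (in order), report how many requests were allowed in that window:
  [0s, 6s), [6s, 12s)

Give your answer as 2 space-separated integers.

Answer: 5 5

Derivation:
Processing requests:
  req#1 t=0s (window 0): ALLOW
  req#2 t=1s (window 0): ALLOW
  req#3 t=1s (window 0): ALLOW
  req#4 t=2s (window 0): ALLOW
  req#5 t=3s (window 0): ALLOW
  req#6 t=3s (window 0): DENY
  req#7 t=4s (window 0): DENY
  req#8 t=5s (window 0): DENY
  req#9 t=5s (window 0): DENY
  req#10 t=6s (window 1): ALLOW
  req#11 t=6s (window 1): ALLOW
  req#12 t=7s (window 1): ALLOW
  req#13 t=8s (window 1): ALLOW
  req#14 t=8s (window 1): ALLOW
  req#15 t=9s (window 1): DENY
  req#16 t=10s (window 1): DENY
  req#17 t=10s (window 1): DENY
  req#18 t=11s (window 1): DENY

Allowed counts by window: 5 5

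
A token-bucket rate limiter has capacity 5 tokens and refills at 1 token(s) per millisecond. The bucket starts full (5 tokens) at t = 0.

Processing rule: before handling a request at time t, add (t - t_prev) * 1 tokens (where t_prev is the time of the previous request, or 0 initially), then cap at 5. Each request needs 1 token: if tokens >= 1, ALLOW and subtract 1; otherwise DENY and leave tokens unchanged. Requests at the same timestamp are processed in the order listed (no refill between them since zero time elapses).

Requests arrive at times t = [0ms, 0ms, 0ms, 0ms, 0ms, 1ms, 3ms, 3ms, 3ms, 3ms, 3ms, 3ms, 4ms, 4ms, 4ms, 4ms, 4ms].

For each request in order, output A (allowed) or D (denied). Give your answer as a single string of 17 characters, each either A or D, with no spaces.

Simulating step by step:
  req#1 t=0ms: ALLOW
  req#2 t=0ms: ALLOW
  req#3 t=0ms: ALLOW
  req#4 t=0ms: ALLOW
  req#5 t=0ms: ALLOW
  req#6 t=1ms: ALLOW
  req#7 t=3ms: ALLOW
  req#8 t=3ms: ALLOW
  req#9 t=3ms: DENY
  req#10 t=3ms: DENY
  req#11 t=3ms: DENY
  req#12 t=3ms: DENY
  req#13 t=4ms: ALLOW
  req#14 t=4ms: DENY
  req#15 t=4ms: DENY
  req#16 t=4ms: DENY
  req#17 t=4ms: DENY

Answer: AAAAAAAADDDDADDDD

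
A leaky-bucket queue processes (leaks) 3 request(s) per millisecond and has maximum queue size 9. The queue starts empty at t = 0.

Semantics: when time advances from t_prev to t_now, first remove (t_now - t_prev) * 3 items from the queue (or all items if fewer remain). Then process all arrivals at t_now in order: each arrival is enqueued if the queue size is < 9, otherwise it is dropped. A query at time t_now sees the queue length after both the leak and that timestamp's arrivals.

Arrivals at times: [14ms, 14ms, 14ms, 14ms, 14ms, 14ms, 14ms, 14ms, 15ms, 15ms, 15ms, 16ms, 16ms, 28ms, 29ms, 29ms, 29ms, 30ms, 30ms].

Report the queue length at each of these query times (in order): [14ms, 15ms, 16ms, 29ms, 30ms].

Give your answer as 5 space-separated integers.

Answer: 8 8 7 3 2

Derivation:
Queue lengths at query times:
  query t=14ms: backlog = 8
  query t=15ms: backlog = 8
  query t=16ms: backlog = 7
  query t=29ms: backlog = 3
  query t=30ms: backlog = 2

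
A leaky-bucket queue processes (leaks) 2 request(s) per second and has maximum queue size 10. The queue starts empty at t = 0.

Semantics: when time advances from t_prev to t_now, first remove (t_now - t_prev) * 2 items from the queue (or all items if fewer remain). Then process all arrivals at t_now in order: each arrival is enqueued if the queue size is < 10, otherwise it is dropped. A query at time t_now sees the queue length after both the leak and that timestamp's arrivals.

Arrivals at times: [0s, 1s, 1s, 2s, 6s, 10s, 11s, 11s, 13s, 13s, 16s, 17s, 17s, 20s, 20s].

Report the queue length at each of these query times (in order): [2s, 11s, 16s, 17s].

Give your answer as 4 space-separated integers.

Answer: 1 2 1 2

Derivation:
Queue lengths at query times:
  query t=2s: backlog = 1
  query t=11s: backlog = 2
  query t=16s: backlog = 1
  query t=17s: backlog = 2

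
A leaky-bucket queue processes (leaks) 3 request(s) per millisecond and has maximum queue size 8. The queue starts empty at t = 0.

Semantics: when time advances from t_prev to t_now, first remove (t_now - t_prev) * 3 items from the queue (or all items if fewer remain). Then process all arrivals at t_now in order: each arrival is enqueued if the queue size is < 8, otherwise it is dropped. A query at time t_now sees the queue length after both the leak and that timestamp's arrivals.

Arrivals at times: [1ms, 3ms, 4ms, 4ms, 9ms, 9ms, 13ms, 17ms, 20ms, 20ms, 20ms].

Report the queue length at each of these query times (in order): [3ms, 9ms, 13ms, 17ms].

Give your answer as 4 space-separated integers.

Answer: 1 2 1 1

Derivation:
Queue lengths at query times:
  query t=3ms: backlog = 1
  query t=9ms: backlog = 2
  query t=13ms: backlog = 1
  query t=17ms: backlog = 1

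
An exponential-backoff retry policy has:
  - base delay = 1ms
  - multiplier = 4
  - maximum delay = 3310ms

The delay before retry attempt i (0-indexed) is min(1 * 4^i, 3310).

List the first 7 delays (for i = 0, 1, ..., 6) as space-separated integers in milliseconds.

Answer: 1 4 16 64 256 1024 3310

Derivation:
Computing each delay:
  i=0: min(1*4^0, 3310) = 1
  i=1: min(1*4^1, 3310) = 4
  i=2: min(1*4^2, 3310) = 16
  i=3: min(1*4^3, 3310) = 64
  i=4: min(1*4^4, 3310) = 256
  i=5: min(1*4^5, 3310) = 1024
  i=6: min(1*4^6, 3310) = 3310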